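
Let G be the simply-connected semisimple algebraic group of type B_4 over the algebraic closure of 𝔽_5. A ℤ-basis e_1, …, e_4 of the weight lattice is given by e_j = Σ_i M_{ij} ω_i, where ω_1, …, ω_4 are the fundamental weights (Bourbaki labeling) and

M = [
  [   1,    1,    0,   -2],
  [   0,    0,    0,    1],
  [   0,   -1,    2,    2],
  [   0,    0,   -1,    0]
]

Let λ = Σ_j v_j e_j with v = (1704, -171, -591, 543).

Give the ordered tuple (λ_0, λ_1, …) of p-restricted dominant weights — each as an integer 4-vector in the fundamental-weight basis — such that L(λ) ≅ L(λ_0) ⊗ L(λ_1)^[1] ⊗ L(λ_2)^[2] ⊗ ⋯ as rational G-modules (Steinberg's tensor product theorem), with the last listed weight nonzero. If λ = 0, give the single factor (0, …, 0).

((2, 3, 0, 1), (4, 3, 0, 3), (2, 1, 3, 3), (3, 4, 0, 4))

ω-coordinates c = M·v, v = (1704, -171, -591, 543):
  c_1 = 1·1704 + (1)·(-171) + (0)·(-591) + (-2)·(543) = 447
  c_2 = 0·1704 + (0)·(-171) + (0)·(-591) + 1·543 = 543
  c_3 = 0·1704 + (-1)·(-171) + (2)·(-591) + 2·543 = 75
  c_4 = 0·1704 + (0)·(-171) + (-1)·(-591) + 0·543 = 591
Expand coordinatewise in base 5:
  c_1 = 447 = 2·5^0 + 4·5^1 + 2·5^2 + 3·5^3
  c_2 = 543 = 3·5^0 + 3·5^1 + 1·5^2 + 4·5^3
  c_3 = 75 = 0·5^0 + 0·5^1 + 3·5^2
  c_4 = 591 = 1·5^0 + 3·5^1 + 3·5^2 + 4·5^3
p-restricted factor λ_0 = (2, 3, 0, 1)
p-restricted factor λ_1 = (4, 3, 0, 3)
p-restricted factor λ_2 = (2, 1, 3, 3)
p-restricted factor λ_3 = (3, 4, 0, 4)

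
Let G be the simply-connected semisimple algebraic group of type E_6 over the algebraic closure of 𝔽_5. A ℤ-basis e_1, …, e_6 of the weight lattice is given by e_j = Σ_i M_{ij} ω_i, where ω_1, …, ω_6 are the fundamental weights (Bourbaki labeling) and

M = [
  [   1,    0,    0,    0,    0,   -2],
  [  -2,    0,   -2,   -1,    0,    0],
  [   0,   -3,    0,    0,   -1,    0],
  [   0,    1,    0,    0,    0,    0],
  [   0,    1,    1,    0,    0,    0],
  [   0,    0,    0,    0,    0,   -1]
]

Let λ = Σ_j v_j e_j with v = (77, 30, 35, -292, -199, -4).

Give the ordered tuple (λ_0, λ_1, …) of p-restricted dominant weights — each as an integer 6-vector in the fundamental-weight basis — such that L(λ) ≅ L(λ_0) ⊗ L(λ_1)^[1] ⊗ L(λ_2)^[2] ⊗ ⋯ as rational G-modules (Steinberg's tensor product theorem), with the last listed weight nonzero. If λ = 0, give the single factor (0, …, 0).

Converting to the ω-basis (c_i = row i of M dotted with v = (77, 30, 35, -292, -199, -4)):
  c_1 = 1·77 + 0·30 + 0·35 + (0)·(-292) + (0)·(-199) + (-2)·(-4) = 85
  c_2 = (-2)·(77) + 0·30 + (-2)·(35) + (-1)·(-292) + (0)·(-199) + (0)·(-4) = 68
  c_3 = 0·77 + (-3)·(30) + 0·35 + (0)·(-292) + (-1)·(-199) + (0)·(-4) = 109
  c_4 = 0·77 + 1·30 + 0·35 + (0)·(-292) + (0)·(-199) + (0)·(-4) = 30
  c_5 = 0·77 + 1·30 + 1·35 + (0)·(-292) + (0)·(-199) + (0)·(-4) = 65
  c_6 = 0·77 + 0·30 + 0·35 + (0)·(-292) + (0)·(-199) + (-1)·(-4) = 4
Base-5 expansion of each c_i:
  c_1 = 85 = 0·5^0 + 2·5^1 + 3·5^2
  c_2 = 68 = 3·5^0 + 3·5^1 + 2·5^2
  c_3 = 109 = 4·5^0 + 1·5^1 + 4·5^2
  c_4 = 30 = 0·5^0 + 1·5^1 + 1·5^2
  c_5 = 65 = 0·5^0 + 3·5^1 + 2·5^2
  c_6 = 4 = 4·5^0
Factor λ_0 = (0, 3, 4, 0, 0, 4)
Factor λ_1 = (2, 3, 1, 1, 3, 0)
Factor λ_2 = (3, 2, 4, 1, 2, 0)

((0, 3, 4, 0, 0, 4), (2, 3, 1, 1, 3, 0), (3, 2, 4, 1, 2, 0))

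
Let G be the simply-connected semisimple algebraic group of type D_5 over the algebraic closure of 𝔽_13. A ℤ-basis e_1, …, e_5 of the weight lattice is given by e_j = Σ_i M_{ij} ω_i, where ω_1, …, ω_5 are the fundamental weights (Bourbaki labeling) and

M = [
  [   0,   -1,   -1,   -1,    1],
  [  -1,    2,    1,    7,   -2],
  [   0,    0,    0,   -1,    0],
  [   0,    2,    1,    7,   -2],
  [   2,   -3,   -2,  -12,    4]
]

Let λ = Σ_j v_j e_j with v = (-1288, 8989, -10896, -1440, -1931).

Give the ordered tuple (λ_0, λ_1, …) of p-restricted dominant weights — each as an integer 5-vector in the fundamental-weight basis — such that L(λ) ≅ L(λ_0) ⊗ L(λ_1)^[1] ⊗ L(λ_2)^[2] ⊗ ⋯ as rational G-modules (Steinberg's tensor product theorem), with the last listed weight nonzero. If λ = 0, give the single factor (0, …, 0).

((12, 7, 10, 6, 11), (4, 9, 6, 1, 8), (8, 12, 8, 5, 10))

Change of basis e → ω: c = M·v where v = (-1288, 8989, -10896, -1440, -1931):
  c_1 = (0)·(-1288) + (-1)·(8989) + (-1)·(-10896) + (-1)·(-1440) + (1)·(-1931) = 1416
  c_2 = (-1)·(-1288) + 2·8989 + (1)·(-10896) + (7)·(-1440) + (-2)·(-1931) = 2152
  c_3 = (0)·(-1288) + 0·8989 + (0)·(-10896) + (-1)·(-1440) + (0)·(-1931) = 1440
  c_4 = (0)·(-1288) + 2·8989 + (1)·(-10896) + (7)·(-1440) + (-2)·(-1931) = 864
  c_5 = (2)·(-1288) + (-3)·(8989) + (-2)·(-10896) + (-12)·(-1440) + (4)·(-1931) = 1805
Base-13 expansion of each c_i:
  c_1 = 1416 = 12·13^0 + 4·13^1 + 8·13^2
  c_2 = 2152 = 7·13^0 + 9·13^1 + 12·13^2
  c_3 = 1440 = 10·13^0 + 6·13^1 + 8·13^2
  c_4 = 864 = 6·13^0 + 1·13^1 + 5·13^2
  c_5 = 1805 = 11·13^0 + 8·13^1 + 10·13^2
λ_0 = (12, 7, 10, 6, 11)
λ_1 = (4, 9, 6, 1, 8)
λ_2 = (8, 12, 8, 5, 10)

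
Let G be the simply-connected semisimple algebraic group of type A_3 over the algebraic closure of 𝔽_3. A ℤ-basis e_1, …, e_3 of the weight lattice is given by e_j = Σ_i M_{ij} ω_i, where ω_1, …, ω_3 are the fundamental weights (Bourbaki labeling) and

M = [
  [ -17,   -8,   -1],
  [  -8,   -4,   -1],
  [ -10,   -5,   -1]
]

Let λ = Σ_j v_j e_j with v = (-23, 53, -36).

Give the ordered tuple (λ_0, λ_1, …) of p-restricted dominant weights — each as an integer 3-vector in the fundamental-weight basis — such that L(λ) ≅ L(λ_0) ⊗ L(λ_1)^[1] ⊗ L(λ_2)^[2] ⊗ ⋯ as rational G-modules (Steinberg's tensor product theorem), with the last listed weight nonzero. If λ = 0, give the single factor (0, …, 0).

Compute c_i = Σ_j M_{ij} v_j with v = (-23, 53, -36):
  c_1 = (-17)·(-23) + (-8)·(53) + (-1)·(-36) = 3
  c_2 = (-8)·(-23) + (-4)·(53) + (-1)·(-36) = 8
  c_3 = (-10)·(-23) + (-5)·(53) + (-1)·(-36) = 1
Base-3 expansion of each c_i:
  c_1 = 3 = 0·3^0 + 1·3^1
  c_2 = 8 = 2·3^0 + 2·3^1
  c_3 = 1 = 1·3^0
λ_0 = (0, 2, 1)
λ_1 = (1, 2, 0)

((0, 2, 1), (1, 2, 0))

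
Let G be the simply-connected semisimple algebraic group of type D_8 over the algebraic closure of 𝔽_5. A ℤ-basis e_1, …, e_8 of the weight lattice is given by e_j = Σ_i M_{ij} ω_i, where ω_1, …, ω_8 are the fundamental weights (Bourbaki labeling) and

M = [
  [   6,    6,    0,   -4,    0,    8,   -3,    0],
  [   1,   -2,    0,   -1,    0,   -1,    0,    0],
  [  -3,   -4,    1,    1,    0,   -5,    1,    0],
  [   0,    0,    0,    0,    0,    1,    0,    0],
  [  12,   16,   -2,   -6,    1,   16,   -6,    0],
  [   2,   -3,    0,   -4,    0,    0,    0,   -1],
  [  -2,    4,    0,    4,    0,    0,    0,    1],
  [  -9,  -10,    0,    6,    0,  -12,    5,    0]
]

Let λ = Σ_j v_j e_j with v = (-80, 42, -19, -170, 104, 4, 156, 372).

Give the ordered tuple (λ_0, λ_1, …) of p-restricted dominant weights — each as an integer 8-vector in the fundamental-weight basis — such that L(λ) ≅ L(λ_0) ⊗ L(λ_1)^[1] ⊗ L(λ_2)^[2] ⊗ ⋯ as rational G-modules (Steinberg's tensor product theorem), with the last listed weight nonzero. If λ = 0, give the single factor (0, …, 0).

((1, 2, 4, 4, 2, 2, 0, 2), (3, 0, 3, 0, 0, 4, 4, 2))

Compute c_i = Σ_j M_{ij} v_j with v = (-80, 42, -19, -170, 104, 4, 156, 372):
  c_1 = (6)·(-80) + (6)·(42) + (0)·(-19) + (-4)·(-170) + (0)·(104) + (8)·(4) + (-3)·(156) + (0)·(372) = 16
  c_2 = (1)·(-80) + (-2)·(42) + (0)·(-19) + (-1)·(-170) + (0)·(104) + (-1)·(4) + (0)·(156) + (0)·(372) = 2
  c_3 = (-3)·(-80) + (-4)·(42) + (1)·(-19) + (1)·(-170) + (0)·(104) + (-5)·(4) + (1)·(156) + (0)·(372) = 19
  c_4 = (0)·(-80) + (0)·(42) + (0)·(-19) + (0)·(-170) + (0)·(104) + (1)·(4) + (0)·(156) + (0)·(372) = 4
  c_5 = (12)·(-80) + (16)·(42) + (-2)·(-19) + (-6)·(-170) + (1)·(104) + (16)·(4) + (-6)·(156) + (0)·(372) = 2
  c_6 = (2)·(-80) + (-3)·(42) + (0)·(-19) + (-4)·(-170) + (0)·(104) + (0)·(4) + (0)·(156) + (-1)·(372) = 22
  c_7 = (-2)·(-80) + (4)·(42) + (0)·(-19) + (4)·(-170) + (0)·(104) + (0)·(4) + (0)·(156) + (1)·(372) = 20
  c_8 = (-9)·(-80) + (-10)·(42) + (0)·(-19) + (6)·(-170) + (0)·(104) + (-12)·(4) + (5)·(156) + (0)·(372) = 12
p = 5; digits c_i = Σ_j d_{ij}·5^j, 0 ≤ d_{ij} < 5:
  c_1 = 16 = 1·5^0 + 3·5^1
  c_2 = 2 = 2·5^0
  c_3 = 19 = 4·5^0 + 3·5^1
  c_4 = 4 = 4·5^0
  c_5 = 2 = 2·5^0
  c_6 = 22 = 2·5^0 + 4·5^1
  c_7 = 20 = 0·5^0 + 4·5^1
  c_8 = 12 = 2·5^0 + 2·5^1
p-restricted factor λ_0 = (1, 2, 4, 4, 2, 2, 0, 2)
p-restricted factor λ_1 = (3, 0, 3, 0, 0, 4, 4, 2)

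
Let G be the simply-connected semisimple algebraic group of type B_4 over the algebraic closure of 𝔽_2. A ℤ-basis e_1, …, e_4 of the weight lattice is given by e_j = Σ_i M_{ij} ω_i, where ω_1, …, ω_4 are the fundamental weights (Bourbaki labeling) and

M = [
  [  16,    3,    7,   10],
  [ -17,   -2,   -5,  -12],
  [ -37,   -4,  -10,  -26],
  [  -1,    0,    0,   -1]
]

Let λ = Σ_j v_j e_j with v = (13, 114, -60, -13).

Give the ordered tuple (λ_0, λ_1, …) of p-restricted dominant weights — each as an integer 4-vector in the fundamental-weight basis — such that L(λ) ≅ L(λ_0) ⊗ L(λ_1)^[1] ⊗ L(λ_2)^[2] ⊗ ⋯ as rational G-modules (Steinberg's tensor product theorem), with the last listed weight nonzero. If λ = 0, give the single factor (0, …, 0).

Change of basis e → ω: c = M·v where v = (13, 114, -60, -13):
  c_1 = 16*13 + 3*114 + 7*-60 + 10*-13 = 0
  c_2 = -17*13 + -2*114 + -5*-60 + -12*-13 = 7
  c_3 = -37*13 + -4*114 + -10*-60 + -26*-13 = 1
  c_4 = -1*13 + 0*114 + 0*-60 + -1*-13 = 0
Base-2 expansion of each c_i:
  c_1 = 0
  c_2 = 7 = 1·2^0 + 1·2^1 + 1·2^2
  c_3 = 1 = 1·2^0
  c_4 = 0
λ_0 = (0, 1, 1, 0)
λ_1 = (0, 1, 0, 0)
λ_2 = (0, 1, 0, 0)

((0, 1, 1, 0), (0, 1, 0, 0), (0, 1, 0, 0))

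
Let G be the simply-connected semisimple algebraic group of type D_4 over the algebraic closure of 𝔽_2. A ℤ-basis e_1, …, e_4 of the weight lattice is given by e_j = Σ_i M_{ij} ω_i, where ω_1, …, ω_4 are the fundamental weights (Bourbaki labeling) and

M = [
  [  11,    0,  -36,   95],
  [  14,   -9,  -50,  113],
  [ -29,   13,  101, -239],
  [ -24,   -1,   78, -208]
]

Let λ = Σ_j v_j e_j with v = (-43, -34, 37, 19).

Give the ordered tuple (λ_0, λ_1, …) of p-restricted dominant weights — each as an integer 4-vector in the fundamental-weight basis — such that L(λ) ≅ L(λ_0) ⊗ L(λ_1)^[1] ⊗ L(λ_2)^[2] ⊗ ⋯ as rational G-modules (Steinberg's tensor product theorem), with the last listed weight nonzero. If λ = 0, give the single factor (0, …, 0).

((0, 1, 1, 0),)

Change of basis e → ω: c = M·v where v = (-43, -34, 37, 19):
  c_1 = 11*-43 + 0*-34 + -36*37 + 95*19 = 0
  c_2 = 14*-43 + -9*-34 + -50*37 + 113*19 = 1
  c_3 = -29*-43 + 13*-34 + 101*37 + -239*19 = 1
  c_4 = -24*-43 + -1*-34 + 78*37 + -208*19 = 0
Base-2 expansion of each c_i:
  c_1 = 0
  c_2 = 1 = 1·2^0
  c_3 = 1 = 1·2^0
  c_4 = 0
p-restricted factor λ_0 = (0, 1, 1, 0)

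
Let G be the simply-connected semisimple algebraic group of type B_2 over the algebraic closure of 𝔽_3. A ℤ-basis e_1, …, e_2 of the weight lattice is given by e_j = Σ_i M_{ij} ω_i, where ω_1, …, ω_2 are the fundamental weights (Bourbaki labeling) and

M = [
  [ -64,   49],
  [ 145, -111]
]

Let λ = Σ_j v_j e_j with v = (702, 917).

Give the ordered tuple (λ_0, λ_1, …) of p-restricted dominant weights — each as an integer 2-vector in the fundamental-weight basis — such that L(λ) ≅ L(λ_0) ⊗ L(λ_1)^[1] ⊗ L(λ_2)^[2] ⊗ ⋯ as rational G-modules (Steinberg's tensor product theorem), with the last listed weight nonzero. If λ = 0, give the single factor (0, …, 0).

Compute c_i = Σ_j M_{ij} v_j with v = (702, 917):
  c_1 = (-64)·(702) + 49·917 = 5
  c_2 = 145·702 + (-111)·(917) = 3
Writing each c_i in base p = 3:
  c_1 = 5 = 2·3^0 + 1·3^1
  c_2 = 3 = 0·3^0 + 1·3^1
λ_0 = (2, 0)
λ_1 = (1, 1)

((2, 0), (1, 1))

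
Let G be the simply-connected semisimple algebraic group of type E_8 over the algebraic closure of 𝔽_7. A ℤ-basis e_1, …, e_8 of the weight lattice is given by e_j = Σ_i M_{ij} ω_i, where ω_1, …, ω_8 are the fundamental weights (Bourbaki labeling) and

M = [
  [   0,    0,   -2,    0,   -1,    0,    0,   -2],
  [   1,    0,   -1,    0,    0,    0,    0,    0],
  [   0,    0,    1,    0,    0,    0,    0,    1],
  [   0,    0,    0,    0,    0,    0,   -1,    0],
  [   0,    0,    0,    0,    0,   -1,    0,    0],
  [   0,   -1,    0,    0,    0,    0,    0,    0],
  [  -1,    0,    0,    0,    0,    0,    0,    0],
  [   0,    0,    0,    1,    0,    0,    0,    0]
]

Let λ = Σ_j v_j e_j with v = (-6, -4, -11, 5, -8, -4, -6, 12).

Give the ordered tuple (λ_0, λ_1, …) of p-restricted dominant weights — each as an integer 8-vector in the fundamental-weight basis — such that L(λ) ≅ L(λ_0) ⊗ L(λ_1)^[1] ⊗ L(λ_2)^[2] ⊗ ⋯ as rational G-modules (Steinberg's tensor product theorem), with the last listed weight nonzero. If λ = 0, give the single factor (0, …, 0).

Compute c_i = Σ_j M_{ij} v_j with v = (-6, -4, -11, 5, -8, -4, -6, 12):
  c_1 = 0*-6 + 0*-4 + -2*-11 + 0*5 + -1*-8 + 0*-4 + 0*-6 + -2*12 = 6
  c_2 = 1*-6 + 0*-4 + -1*-11 + 0*5 + 0*-8 + 0*-4 + 0*-6 + 0*12 = 5
  c_3 = 0*-6 + 0*-4 + 1*-11 + 0*5 + 0*-8 + 0*-4 + 0*-6 + 1*12 = 1
  c_4 = 0*-6 + 0*-4 + 0*-11 + 0*5 + 0*-8 + 0*-4 + -1*-6 + 0*12 = 6
  c_5 = 0*-6 + 0*-4 + 0*-11 + 0*5 + 0*-8 + -1*-4 + 0*-6 + 0*12 = 4
  c_6 = 0*-6 + -1*-4 + 0*-11 + 0*5 + 0*-8 + 0*-4 + 0*-6 + 0*12 = 4
  c_7 = -1*-6 + 0*-4 + 0*-11 + 0*5 + 0*-8 + 0*-4 + 0*-6 + 0*12 = 6
  c_8 = 0*-6 + 0*-4 + 0*-11 + 1*5 + 0*-8 + 0*-4 + 0*-6 + 0*12 = 5
p = 7; digits c_i = Σ_j d_{ij}·7^j, 0 ≤ d_{ij} < 7:
  c_1 = 6 = 6·7^0
  c_2 = 5 = 5·7^0
  c_3 = 1 = 1·7^0
  c_4 = 6 = 6·7^0
  c_5 = 4 = 4·7^0
  c_6 = 4 = 4·7^0
  c_7 = 6 = 6·7^0
  c_8 = 5 = 5·7^0
λ_0 = (6, 5, 1, 6, 4, 4, 6, 5)

((6, 5, 1, 6, 4, 4, 6, 5),)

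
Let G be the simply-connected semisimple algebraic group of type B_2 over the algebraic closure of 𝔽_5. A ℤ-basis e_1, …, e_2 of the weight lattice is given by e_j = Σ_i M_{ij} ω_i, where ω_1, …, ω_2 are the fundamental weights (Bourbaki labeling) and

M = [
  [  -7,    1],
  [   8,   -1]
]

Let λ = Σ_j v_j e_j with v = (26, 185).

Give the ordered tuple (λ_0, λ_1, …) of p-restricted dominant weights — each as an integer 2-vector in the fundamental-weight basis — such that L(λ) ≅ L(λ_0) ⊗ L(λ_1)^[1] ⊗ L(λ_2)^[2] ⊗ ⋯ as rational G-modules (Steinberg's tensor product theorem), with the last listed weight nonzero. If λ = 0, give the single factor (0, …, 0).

((3, 3), (0, 4))

Compute c_i = Σ_j M_{ij} v_j with v = (26, 185):
  c_1 = -7*26 + 1*185 = 3
  c_2 = 8*26 + -1*185 = 23
Writing each c_i in base p = 5:
  c_1 = 3 = 3·5^0
  c_2 = 23 = 3·5^0 + 4·5^1
Factor λ_0 = (3, 3)
Factor λ_1 = (0, 4)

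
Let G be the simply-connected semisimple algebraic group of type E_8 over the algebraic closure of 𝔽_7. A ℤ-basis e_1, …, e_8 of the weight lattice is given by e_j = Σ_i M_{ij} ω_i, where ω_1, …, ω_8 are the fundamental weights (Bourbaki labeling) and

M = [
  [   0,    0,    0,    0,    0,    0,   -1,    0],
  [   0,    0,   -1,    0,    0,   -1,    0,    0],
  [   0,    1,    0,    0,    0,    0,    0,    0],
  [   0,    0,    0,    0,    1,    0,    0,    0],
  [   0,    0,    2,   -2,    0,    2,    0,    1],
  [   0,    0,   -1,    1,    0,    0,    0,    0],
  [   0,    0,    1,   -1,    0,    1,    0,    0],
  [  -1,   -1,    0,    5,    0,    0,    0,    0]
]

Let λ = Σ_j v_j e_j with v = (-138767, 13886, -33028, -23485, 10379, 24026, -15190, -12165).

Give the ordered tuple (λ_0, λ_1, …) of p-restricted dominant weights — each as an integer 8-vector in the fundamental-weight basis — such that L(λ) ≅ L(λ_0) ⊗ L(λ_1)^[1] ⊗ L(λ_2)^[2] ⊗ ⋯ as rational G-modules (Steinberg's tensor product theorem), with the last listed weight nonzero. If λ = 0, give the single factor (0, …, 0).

ω-coordinates c = M·v, v = (-138767, 13886, -33028, -23485, 10379, 24026, -15190, -12165):
  c_1 = 0*-138767 + 0*13886 + 0*-33028 + 0*-23485 + 0*10379 + 0*24026 + -1*-15190 + 0*-12165 = 15190
  c_2 = 0*-138767 + 0*13886 + -1*-33028 + 0*-23485 + 0*10379 + -1*24026 + 0*-15190 + 0*-12165 = 9002
  c_3 = 0*-138767 + 1*13886 + 0*-33028 + 0*-23485 + 0*10379 + 0*24026 + 0*-15190 + 0*-12165 = 13886
  c_4 = 0*-138767 + 0*13886 + 0*-33028 + 0*-23485 + 1*10379 + 0*24026 + 0*-15190 + 0*-12165 = 10379
  c_5 = 0*-138767 + 0*13886 + 2*-33028 + -2*-23485 + 0*10379 + 2*24026 + 0*-15190 + 1*-12165 = 16801
  c_6 = 0*-138767 + 0*13886 + -1*-33028 + 1*-23485 + 0*10379 + 0*24026 + 0*-15190 + 0*-12165 = 9543
  c_7 = 0*-138767 + 0*13886 + 1*-33028 + -1*-23485 + 0*10379 + 1*24026 + 0*-15190 + 0*-12165 = 14483
  c_8 = -1*-138767 + -1*13886 + 0*-33028 + 5*-23485 + 0*10379 + 0*24026 + 0*-15190 + 0*-12165 = 7456
Base-7 expansion of each c_i:
  c_1 = 15190 = 0·7^0 + 0·7^1 + 2·7^2 + 2·7^3 + 6·7^4
  c_2 = 9002 = 0·7^0 + 5·7^1 + 1·7^2 + 5·7^3 + 3·7^4
  c_3 = 13886 = 5·7^0 + 2·7^1 + 3·7^2 + 5·7^3 + 5·7^4
  c_4 = 10379 = 5·7^0 + 5·7^1 + 1·7^2 + 2·7^3 + 4·7^4
  c_5 = 16801 = 1·7^0 + 6·7^1 + 6·7^2 + 6·7^3 + 6·7^4
  c_6 = 9543 = 2·7^0 + 5·7^1 + 5·7^2 + 6·7^3 + 3·7^4
  c_7 = 14483 = 0·7^0 + 4·7^1 + 1·7^2 + 0·7^3 + 6·7^4
  c_8 = 7456 = 1·7^0 + 1·7^1 + 5·7^2 + 0·7^3 + 3·7^4
λ_0 = (0, 0, 5, 5, 1, 2, 0, 1)
λ_1 = (0, 5, 2, 5, 6, 5, 4, 1)
λ_2 = (2, 1, 3, 1, 6, 5, 1, 5)
λ_3 = (2, 5, 5, 2, 6, 6, 0, 0)
λ_4 = (6, 3, 5, 4, 6, 3, 6, 3)

((0, 0, 5, 5, 1, 2, 0, 1), (0, 5, 2, 5, 6, 5, 4, 1), (2, 1, 3, 1, 6, 5, 1, 5), (2, 5, 5, 2, 6, 6, 0, 0), (6, 3, 5, 4, 6, 3, 6, 3))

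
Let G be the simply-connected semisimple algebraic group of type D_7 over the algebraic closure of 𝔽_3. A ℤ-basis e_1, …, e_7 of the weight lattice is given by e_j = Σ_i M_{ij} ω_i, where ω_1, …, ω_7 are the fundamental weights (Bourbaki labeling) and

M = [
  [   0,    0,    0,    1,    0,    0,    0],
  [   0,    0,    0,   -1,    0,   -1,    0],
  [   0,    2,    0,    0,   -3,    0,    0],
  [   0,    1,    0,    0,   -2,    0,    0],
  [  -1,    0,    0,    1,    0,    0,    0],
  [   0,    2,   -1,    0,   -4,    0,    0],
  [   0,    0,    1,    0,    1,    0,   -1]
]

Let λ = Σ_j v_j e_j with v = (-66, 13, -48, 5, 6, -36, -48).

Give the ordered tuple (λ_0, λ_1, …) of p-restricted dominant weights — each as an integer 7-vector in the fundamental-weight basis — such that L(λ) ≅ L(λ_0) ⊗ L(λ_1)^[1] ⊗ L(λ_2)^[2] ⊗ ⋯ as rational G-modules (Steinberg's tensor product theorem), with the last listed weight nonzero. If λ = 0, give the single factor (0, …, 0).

((2, 1, 2, 1, 2, 2, 0), (1, 1, 2, 0, 2, 1, 2), (0, 0, 0, 0, 1, 2, 0), (0, 1, 0, 0, 2, 1, 0))

Change of basis e → ω: c = M·v where v = (-66, 13, -48, 5, 6, -36, -48):
  c_1 = 0*-66 + 0*13 + 0*-48 + 1*5 + 0*6 + 0*-36 + 0*-48 = 5
  c_2 = 0*-66 + 0*13 + 0*-48 + -1*5 + 0*6 + -1*-36 + 0*-48 = 31
  c_3 = 0*-66 + 2*13 + 0*-48 + 0*5 + -3*6 + 0*-36 + 0*-48 = 8
  c_4 = 0*-66 + 1*13 + 0*-48 + 0*5 + -2*6 + 0*-36 + 0*-48 = 1
  c_5 = -1*-66 + 0*13 + 0*-48 + 1*5 + 0*6 + 0*-36 + 0*-48 = 71
  c_6 = 0*-66 + 2*13 + -1*-48 + 0*5 + -4*6 + 0*-36 + 0*-48 = 50
  c_7 = 0*-66 + 0*13 + 1*-48 + 0*5 + 1*6 + 0*-36 + -1*-48 = 6
Writing each c_i in base p = 3:
  c_1 = 5 = 2·3^0 + 1·3^1
  c_2 = 31 = 1·3^0 + 1·3^1 + 0·3^2 + 1·3^3
  c_3 = 8 = 2·3^0 + 2·3^1
  c_4 = 1 = 1·3^0
  c_5 = 71 = 2·3^0 + 2·3^1 + 1·3^2 + 2·3^3
  c_6 = 50 = 2·3^0 + 1·3^1 + 2·3^2 + 1·3^3
  c_7 = 6 = 0·3^0 + 2·3^1
p-restricted factor λ_0 = (2, 1, 2, 1, 2, 2, 0)
p-restricted factor λ_1 = (1, 1, 2, 0, 2, 1, 2)
p-restricted factor λ_2 = (0, 0, 0, 0, 1, 2, 0)
p-restricted factor λ_3 = (0, 1, 0, 0, 2, 1, 0)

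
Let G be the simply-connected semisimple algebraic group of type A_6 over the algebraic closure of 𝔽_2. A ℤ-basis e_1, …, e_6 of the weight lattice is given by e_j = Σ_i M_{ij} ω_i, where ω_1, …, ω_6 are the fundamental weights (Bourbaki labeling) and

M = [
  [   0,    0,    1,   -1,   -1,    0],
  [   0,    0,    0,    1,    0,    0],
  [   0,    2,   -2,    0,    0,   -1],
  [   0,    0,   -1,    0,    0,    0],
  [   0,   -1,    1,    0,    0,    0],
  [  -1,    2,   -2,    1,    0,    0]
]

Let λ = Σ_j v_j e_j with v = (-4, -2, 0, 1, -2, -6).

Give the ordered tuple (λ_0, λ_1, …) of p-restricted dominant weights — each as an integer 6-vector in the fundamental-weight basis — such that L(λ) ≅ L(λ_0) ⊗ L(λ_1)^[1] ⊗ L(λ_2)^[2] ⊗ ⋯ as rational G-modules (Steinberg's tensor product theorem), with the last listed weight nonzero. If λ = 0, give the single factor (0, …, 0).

In the fundamental-weight basis, λ has coordinates c = M·v (v = (-4, -2, 0, 1, -2, -6)):
  c_1 = (0)·(-4) + (0)·(-2) + 1·0 + (-1)·(1) + (-1)·(-2) + (0)·(-6) = 1
  c_2 = (0)·(-4) + (0)·(-2) + 0·0 + 1·1 + (0)·(-2) + (0)·(-6) = 1
  c_3 = (0)·(-4) + (2)·(-2) + (-2)·(0) + 0·1 + (0)·(-2) + (-1)·(-6) = 2
  c_4 = (0)·(-4) + (0)·(-2) + (-1)·(0) + 0·1 + (0)·(-2) + (0)·(-6) = 0
  c_5 = (0)·(-4) + (-1)·(-2) + 1·0 + 0·1 + (0)·(-2) + (0)·(-6) = 2
  c_6 = (-1)·(-4) + (2)·(-2) + (-2)·(0) + 1·1 + (0)·(-2) + (0)·(-6) = 1
p = 2; digits c_i = Σ_j d_{ij}·2^j, 0 ≤ d_{ij} < 2:
  c_1 = 1 = 1·2^0
  c_2 = 1 = 1·2^0
  c_3 = 2 = 0·2^0 + 1·2^1
  c_4 = 0
  c_5 = 2 = 0·2^0 + 1·2^1
  c_6 = 1 = 1·2^0
λ_0 = (1, 1, 0, 0, 0, 1)
λ_1 = (0, 0, 1, 0, 1, 0)

((1, 1, 0, 0, 0, 1), (0, 0, 1, 0, 1, 0))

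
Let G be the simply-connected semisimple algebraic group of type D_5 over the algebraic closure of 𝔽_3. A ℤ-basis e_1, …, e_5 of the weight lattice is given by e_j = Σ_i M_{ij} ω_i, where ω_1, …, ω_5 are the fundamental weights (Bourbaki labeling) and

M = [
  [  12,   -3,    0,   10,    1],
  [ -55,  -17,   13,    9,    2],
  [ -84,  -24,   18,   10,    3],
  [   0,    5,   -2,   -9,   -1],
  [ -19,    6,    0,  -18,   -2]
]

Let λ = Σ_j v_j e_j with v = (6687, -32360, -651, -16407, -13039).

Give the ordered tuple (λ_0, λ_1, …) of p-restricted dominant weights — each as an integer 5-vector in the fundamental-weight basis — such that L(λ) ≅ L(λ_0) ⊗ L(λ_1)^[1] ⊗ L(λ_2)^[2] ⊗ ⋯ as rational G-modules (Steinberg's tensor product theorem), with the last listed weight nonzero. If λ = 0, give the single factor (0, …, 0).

ω-coordinates c = M·v, v = (6687, -32360, -651, -16407, -13039):
  c_1 = (12)·(6687) + (-3)·(-32360) + (0)·(-651) + (10)·(-16407) + (1)·(-13039) = 215
  c_2 = (-55)·(6687) + (-17)·(-32360) + (13)·(-651) + (9)·(-16407) + (2)·(-13039) = 131
  c_3 = (-84)·(6687) + (-24)·(-32360) + (18)·(-651) + (10)·(-16407) + (3)·(-13039) = 27
  c_4 = (0)·(6687) + (5)·(-32360) + (-2)·(-651) + (-9)·(-16407) + (-1)·(-13039) = 204
  c_5 = (-19)·(6687) + (6)·(-32360) + (0)·(-651) + (-18)·(-16407) + (-2)·(-13039) = 191
p = 3; digits c_i = Σ_j d_{ij}·3^j, 0 ≤ d_{ij} < 3:
  c_1 = 215 = 2·3^0 + 2·3^1 + 2·3^2 + 1·3^3 + 2·3^4
  c_2 = 131 = 2·3^0 + 1·3^1 + 2·3^2 + 1·3^3 + 1·3^4
  c_3 = 27 = 0·3^0 + 0·3^1 + 0·3^2 + 1·3^3
  c_4 = 204 = 0·3^0 + 2·3^1 + 1·3^2 + 1·3^3 + 2·3^4
  c_5 = 191 = 2·3^0 + 0·3^1 + 0·3^2 + 1·3^3 + 2·3^4
λ_0 = (2, 2, 0, 0, 2)
λ_1 = (2, 1, 0, 2, 0)
λ_2 = (2, 2, 0, 1, 0)
λ_3 = (1, 1, 1, 1, 1)
λ_4 = (2, 1, 0, 2, 2)

((2, 2, 0, 0, 2), (2, 1, 0, 2, 0), (2, 2, 0, 1, 0), (1, 1, 1, 1, 1), (2, 1, 0, 2, 2))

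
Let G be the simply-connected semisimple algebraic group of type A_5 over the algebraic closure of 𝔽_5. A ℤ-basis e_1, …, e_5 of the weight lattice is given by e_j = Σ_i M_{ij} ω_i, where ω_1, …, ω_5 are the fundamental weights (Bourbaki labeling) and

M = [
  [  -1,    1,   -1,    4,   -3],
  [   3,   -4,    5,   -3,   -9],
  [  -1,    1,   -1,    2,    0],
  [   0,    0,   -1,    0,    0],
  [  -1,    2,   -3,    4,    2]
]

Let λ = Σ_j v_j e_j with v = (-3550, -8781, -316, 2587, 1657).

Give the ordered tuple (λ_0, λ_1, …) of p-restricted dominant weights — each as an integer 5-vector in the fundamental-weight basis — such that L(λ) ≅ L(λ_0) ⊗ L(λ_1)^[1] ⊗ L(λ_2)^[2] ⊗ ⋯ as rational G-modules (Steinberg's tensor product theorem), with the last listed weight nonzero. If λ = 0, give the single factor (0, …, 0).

((2, 0, 4, 1, 3), (2, 4, 1, 3, 4), (3, 3, 0, 2, 3), (3, 1, 2, 2, 4))

ω-coordinates c = M·v, v = (-3550, -8781, -316, 2587, 1657):
  c_1 = -1*-3550 + 1*-8781 + -1*-316 + 4*2587 + -3*1657 = 462
  c_2 = 3*-3550 + -4*-8781 + 5*-316 + -3*2587 + -9*1657 = 220
  c_3 = -1*-3550 + 1*-8781 + -1*-316 + 2*2587 + 0*1657 = 259
  c_4 = 0*-3550 + 0*-8781 + -1*-316 + 0*2587 + 0*1657 = 316
  c_5 = -1*-3550 + 2*-8781 + -3*-316 + 4*2587 + 2*1657 = 598
Expand coordinatewise in base 5:
  c_1 = 462 = 2·5^0 + 2·5^1 + 3·5^2 + 3·5^3
  c_2 = 220 = 0·5^0 + 4·5^1 + 3·5^2 + 1·5^3
  c_3 = 259 = 4·5^0 + 1·5^1 + 0·5^2 + 2·5^3
  c_4 = 316 = 1·5^0 + 3·5^1 + 2·5^2 + 2·5^3
  c_5 = 598 = 3·5^0 + 4·5^1 + 3·5^2 + 4·5^3
λ_0 = (2, 0, 4, 1, 3)
λ_1 = (2, 4, 1, 3, 4)
λ_2 = (3, 3, 0, 2, 3)
λ_3 = (3, 1, 2, 2, 4)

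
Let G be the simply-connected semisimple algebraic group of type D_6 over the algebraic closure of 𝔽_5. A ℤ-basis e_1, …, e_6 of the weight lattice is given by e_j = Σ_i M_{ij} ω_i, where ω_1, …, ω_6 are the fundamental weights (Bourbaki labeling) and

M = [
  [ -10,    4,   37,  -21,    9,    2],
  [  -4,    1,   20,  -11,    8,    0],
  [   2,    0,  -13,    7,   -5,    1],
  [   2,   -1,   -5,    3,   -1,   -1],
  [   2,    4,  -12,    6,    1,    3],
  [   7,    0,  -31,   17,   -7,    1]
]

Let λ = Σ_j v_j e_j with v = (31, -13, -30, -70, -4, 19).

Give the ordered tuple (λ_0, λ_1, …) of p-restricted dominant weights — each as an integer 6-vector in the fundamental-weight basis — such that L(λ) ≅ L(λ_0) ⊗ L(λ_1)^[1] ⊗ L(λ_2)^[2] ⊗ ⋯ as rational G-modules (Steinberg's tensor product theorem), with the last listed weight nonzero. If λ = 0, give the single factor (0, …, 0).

((0, 1, 1, 0, 3, 4),)

ω-coordinates c = M·v, v = (31, -13, -30, -70, -4, 19):
  c_1 = (-10)·(31) + (4)·(-13) + (37)·(-30) + (-21)·(-70) + (9)·(-4) + 2·19 = 0
  c_2 = (-4)·(31) + (1)·(-13) + (20)·(-30) + (-11)·(-70) + (8)·(-4) + 0·19 = 1
  c_3 = 2·31 + (0)·(-13) + (-13)·(-30) + (7)·(-70) + (-5)·(-4) + 1·19 = 1
  c_4 = 2·31 + (-1)·(-13) + (-5)·(-30) + (3)·(-70) + (-1)·(-4) + (-1)·(19) = 0
  c_5 = 2·31 + (4)·(-13) + (-12)·(-30) + (6)·(-70) + (1)·(-4) + 3·19 = 3
  c_6 = 7·31 + (0)·(-13) + (-31)·(-30) + (17)·(-70) + (-7)·(-4) + 1·19 = 4
p = 5; digits c_i = Σ_j d_{ij}·5^j, 0 ≤ d_{ij} < 5:
  c_1 = 0
  c_2 = 1 = 1·5^0
  c_3 = 1 = 1·5^0
  c_4 = 0
  c_5 = 3 = 3·5^0
  c_6 = 4 = 4·5^0
p-restricted factor λ_0 = (0, 1, 1, 0, 3, 4)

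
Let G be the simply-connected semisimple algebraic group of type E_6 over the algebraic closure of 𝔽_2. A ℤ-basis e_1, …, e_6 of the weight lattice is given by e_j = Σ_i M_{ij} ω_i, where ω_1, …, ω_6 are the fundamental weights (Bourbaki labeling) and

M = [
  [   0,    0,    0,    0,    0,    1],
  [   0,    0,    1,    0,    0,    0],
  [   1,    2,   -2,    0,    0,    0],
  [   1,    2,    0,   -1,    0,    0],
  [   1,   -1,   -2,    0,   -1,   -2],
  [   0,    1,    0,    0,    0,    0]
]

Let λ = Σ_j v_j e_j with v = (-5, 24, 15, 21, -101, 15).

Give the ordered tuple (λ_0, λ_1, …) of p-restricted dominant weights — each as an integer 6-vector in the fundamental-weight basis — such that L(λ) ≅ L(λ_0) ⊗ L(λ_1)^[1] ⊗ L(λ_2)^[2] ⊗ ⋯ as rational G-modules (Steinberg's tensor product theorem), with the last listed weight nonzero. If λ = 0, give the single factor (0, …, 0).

((1, 1, 1, 0, 0, 0), (1, 1, 0, 1, 0, 0), (1, 1, 1, 1, 1, 0), (1, 1, 1, 0, 1, 1), (0, 0, 0, 1, 0, 1))

In the fundamental-weight basis, λ has coordinates c = M·v (v = (-5, 24, 15, 21, -101, 15)):
  c_1 = (0)·(-5) + (0)·(24) + (0)·(15) + (0)·(21) + (0)·(-101) + (1)·(15) = 15
  c_2 = (0)·(-5) + (0)·(24) + (1)·(15) + (0)·(21) + (0)·(-101) + (0)·(15) = 15
  c_3 = (1)·(-5) + (2)·(24) + (-2)·(15) + (0)·(21) + (0)·(-101) + (0)·(15) = 13
  c_4 = (1)·(-5) + (2)·(24) + (0)·(15) + (-1)·(21) + (0)·(-101) + (0)·(15) = 22
  c_5 = (1)·(-5) + (-1)·(24) + (-2)·(15) + (0)·(21) + (-1)·(-101) + (-2)·(15) = 12
  c_6 = (0)·(-5) + (1)·(24) + (0)·(15) + (0)·(21) + (0)·(-101) + (0)·(15) = 24
p = 2; digits c_i = Σ_j d_{ij}·2^j, 0 ≤ d_{ij} < 2:
  c_1 = 15 = 1·2^0 + 1·2^1 + 1·2^2 + 1·2^3
  c_2 = 15 = 1·2^0 + 1·2^1 + 1·2^2 + 1·2^3
  c_3 = 13 = 1·2^0 + 0·2^1 + 1·2^2 + 1·2^3
  c_4 = 22 = 0·2^0 + 1·2^1 + 1·2^2 + 0·2^3 + 1·2^4
  c_5 = 12 = 0·2^0 + 0·2^1 + 1·2^2 + 1·2^3
  c_6 = 24 = 0·2^0 + 0·2^1 + 0·2^2 + 1·2^3 + 1·2^4
Factor λ_0 = (1, 1, 1, 0, 0, 0)
Factor λ_1 = (1, 1, 0, 1, 0, 0)
Factor λ_2 = (1, 1, 1, 1, 1, 0)
Factor λ_3 = (1, 1, 1, 0, 1, 1)
Factor λ_4 = (0, 0, 0, 1, 0, 1)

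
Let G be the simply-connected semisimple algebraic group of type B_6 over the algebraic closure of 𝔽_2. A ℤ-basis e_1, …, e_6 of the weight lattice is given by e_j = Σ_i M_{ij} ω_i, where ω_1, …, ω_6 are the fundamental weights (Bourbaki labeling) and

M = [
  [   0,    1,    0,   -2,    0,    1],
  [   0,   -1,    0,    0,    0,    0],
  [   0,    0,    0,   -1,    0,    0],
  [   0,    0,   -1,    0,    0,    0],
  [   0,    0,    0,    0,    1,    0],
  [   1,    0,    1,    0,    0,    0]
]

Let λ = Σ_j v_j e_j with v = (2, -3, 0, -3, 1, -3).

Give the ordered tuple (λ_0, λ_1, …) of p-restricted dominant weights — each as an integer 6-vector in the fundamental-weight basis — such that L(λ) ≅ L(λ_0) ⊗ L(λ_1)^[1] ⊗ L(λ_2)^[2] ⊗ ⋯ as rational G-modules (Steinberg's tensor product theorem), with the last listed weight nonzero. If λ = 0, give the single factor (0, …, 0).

((0, 1, 1, 0, 1, 0), (0, 1, 1, 0, 0, 1))

Change of basis e → ω: c = M·v where v = (2, -3, 0, -3, 1, -3):
  c_1 = (0)·(2) + (1)·(-3) + (0)·(0) + (-2)·(-3) + (0)·(1) + (1)·(-3) = 0
  c_2 = (0)·(2) + (-1)·(-3) + (0)·(0) + (0)·(-3) + (0)·(1) + (0)·(-3) = 3
  c_3 = (0)·(2) + (0)·(-3) + (0)·(0) + (-1)·(-3) + (0)·(1) + (0)·(-3) = 3
  c_4 = (0)·(2) + (0)·(-3) + (-1)·(0) + (0)·(-3) + (0)·(1) + (0)·(-3) = 0
  c_5 = (0)·(2) + (0)·(-3) + (0)·(0) + (0)·(-3) + (1)·(1) + (0)·(-3) = 1
  c_6 = (1)·(2) + (0)·(-3) + (1)·(0) + (0)·(-3) + (0)·(1) + (0)·(-3) = 2
Expand coordinatewise in base 2:
  c_1 = 0
  c_2 = 3 = 1·2^0 + 1·2^1
  c_3 = 3 = 1·2^0 + 1·2^1
  c_4 = 0
  c_5 = 1 = 1·2^0
  c_6 = 2 = 0·2^0 + 1·2^1
p-restricted factor λ_0 = (0, 1, 1, 0, 1, 0)
p-restricted factor λ_1 = (0, 1, 1, 0, 0, 1)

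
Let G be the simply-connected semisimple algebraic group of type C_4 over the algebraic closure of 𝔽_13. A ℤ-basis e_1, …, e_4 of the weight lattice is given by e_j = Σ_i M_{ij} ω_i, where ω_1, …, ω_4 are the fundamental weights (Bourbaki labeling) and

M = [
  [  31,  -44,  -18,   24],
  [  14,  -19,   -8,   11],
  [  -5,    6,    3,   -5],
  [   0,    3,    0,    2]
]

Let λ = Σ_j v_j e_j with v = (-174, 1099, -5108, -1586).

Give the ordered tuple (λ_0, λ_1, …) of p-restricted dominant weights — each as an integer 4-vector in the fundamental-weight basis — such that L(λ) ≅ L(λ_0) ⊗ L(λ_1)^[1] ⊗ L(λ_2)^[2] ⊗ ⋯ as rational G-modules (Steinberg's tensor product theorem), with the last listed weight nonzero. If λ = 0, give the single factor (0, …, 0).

((0, 10, 5, 8), (10, 7, 5, 9))

Change of basis e → ω: c = M·v where v = (-174, 1099, -5108, -1586):
  c_1 = 31*-174 + -44*1099 + -18*-5108 + 24*-1586 = 130
  c_2 = 14*-174 + -19*1099 + -8*-5108 + 11*-1586 = 101
  c_3 = -5*-174 + 6*1099 + 3*-5108 + -5*-1586 = 70
  c_4 = 0*-174 + 3*1099 + 0*-5108 + 2*-1586 = 125
Writing each c_i in base p = 13:
  c_1 = 130 = 0·13^0 + 10·13^1
  c_2 = 101 = 10·13^0 + 7·13^1
  c_3 = 70 = 5·13^0 + 5·13^1
  c_4 = 125 = 8·13^0 + 9·13^1
Factor λ_0 = (0, 10, 5, 8)
Factor λ_1 = (10, 7, 5, 9)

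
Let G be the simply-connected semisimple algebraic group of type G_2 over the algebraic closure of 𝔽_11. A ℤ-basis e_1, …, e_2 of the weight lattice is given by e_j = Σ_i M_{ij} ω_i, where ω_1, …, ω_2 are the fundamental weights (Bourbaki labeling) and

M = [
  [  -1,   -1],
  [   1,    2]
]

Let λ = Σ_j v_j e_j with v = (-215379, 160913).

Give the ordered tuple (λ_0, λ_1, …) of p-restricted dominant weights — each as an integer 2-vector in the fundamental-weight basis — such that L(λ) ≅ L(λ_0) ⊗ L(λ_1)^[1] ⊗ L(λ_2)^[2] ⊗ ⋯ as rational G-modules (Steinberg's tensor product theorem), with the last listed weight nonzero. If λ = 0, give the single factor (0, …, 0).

((5, 0), (1, 8), (10, 10), (7, 2), (3, 7))

ω-coordinates c = M·v, v = (-215379, 160913):
  c_1 = -1*-215379 + -1*160913 = 54466
  c_2 = 1*-215379 + 2*160913 = 106447
Writing each c_i in base p = 11:
  c_1 = 54466 = 5·11^0 + 1·11^1 + 10·11^2 + 7·11^3 + 3·11^4
  c_2 = 106447 = 0·11^0 + 8·11^1 + 10·11^2 + 2·11^3 + 7·11^4
p-restricted factor λ_0 = (5, 0)
p-restricted factor λ_1 = (1, 8)
p-restricted factor λ_2 = (10, 10)
p-restricted factor λ_3 = (7, 2)
p-restricted factor λ_4 = (3, 7)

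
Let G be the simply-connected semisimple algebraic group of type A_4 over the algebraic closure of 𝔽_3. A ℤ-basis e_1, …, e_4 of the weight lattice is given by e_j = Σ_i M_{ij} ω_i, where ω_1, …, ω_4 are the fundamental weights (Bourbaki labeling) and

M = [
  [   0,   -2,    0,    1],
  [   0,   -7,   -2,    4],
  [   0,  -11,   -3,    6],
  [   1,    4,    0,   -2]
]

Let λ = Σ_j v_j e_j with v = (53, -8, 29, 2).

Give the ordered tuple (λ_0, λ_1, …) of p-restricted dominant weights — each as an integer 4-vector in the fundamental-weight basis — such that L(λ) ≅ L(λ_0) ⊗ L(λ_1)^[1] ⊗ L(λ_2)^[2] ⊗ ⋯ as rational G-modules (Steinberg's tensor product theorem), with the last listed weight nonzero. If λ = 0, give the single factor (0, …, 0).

((0, 0, 1, 2), (0, 2, 1, 2), (2, 0, 1, 1))

ω-coordinates c = M·v, v = (53, -8, 29, 2):
  c_1 = 0*53 + -2*-8 + 0*29 + 1*2 = 18
  c_2 = 0*53 + -7*-8 + -2*29 + 4*2 = 6
  c_3 = 0*53 + -11*-8 + -3*29 + 6*2 = 13
  c_4 = 1*53 + 4*-8 + 0*29 + -2*2 = 17
p = 3; digits c_i = Σ_j d_{ij}·3^j, 0 ≤ d_{ij} < 3:
  c_1 = 18 = 0·3^0 + 0·3^1 + 2·3^2
  c_2 = 6 = 0·3^0 + 2·3^1
  c_3 = 13 = 1·3^0 + 1·3^1 + 1·3^2
  c_4 = 17 = 2·3^0 + 2·3^1 + 1·3^2
Factor λ_0 = (0, 0, 1, 2)
Factor λ_1 = (0, 2, 1, 2)
Factor λ_2 = (2, 0, 1, 1)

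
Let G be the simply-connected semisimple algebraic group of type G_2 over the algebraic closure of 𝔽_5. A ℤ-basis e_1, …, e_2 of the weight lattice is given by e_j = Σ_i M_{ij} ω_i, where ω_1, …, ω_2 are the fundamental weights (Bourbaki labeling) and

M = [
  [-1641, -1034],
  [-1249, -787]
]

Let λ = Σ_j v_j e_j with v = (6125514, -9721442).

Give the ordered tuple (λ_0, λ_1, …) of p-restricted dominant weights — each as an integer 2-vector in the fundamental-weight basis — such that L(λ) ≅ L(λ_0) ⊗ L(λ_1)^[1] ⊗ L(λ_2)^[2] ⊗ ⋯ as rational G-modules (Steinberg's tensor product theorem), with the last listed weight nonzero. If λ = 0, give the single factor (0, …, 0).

((4, 3), (0, 3), (2, 4), (0, 2), (4, 2), (0, 2))

Compute c_i = Σ_j M_{ij} v_j with v = (6125514, -9721442):
  c_1 = -1641*6125514 + -1034*-9721442 = 2554
  c_2 = -1249*6125514 + -787*-9721442 = 7868
Writing each c_i in base p = 5:
  c_1 = 2554 = 4·5^0 + 0·5^1 + 2·5^2 + 0·5^3 + 4·5^4
  c_2 = 7868 = 3·5^0 + 3·5^1 + 4·5^2 + 2·5^3 + 2·5^4 + 2·5^5
Factor λ_0 = (4, 3)
Factor λ_1 = (0, 3)
Factor λ_2 = (2, 4)
Factor λ_3 = (0, 2)
Factor λ_4 = (4, 2)
Factor λ_5 = (0, 2)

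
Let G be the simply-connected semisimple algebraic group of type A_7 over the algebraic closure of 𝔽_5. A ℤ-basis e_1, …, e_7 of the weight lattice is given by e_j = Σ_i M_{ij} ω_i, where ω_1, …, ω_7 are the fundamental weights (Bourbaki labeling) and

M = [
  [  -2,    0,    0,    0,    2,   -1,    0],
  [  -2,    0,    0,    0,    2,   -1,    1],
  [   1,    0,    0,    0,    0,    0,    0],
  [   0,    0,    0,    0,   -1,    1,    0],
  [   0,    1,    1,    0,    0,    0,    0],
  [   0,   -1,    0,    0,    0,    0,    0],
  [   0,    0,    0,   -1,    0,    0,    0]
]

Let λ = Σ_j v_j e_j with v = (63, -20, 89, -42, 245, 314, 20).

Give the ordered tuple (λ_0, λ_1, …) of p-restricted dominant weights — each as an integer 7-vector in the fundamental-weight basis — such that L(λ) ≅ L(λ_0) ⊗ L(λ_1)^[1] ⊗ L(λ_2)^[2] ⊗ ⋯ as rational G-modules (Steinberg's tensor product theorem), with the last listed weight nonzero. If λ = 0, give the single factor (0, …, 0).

Compute c_i = Σ_j M_{ij} v_j with v = (63, -20, 89, -42, 245, 314, 20):
  c_1 = (-2)·(63) + (0)·(-20) + (0)·(89) + (0)·(-42) + (2)·(245) + (-1)·(314) + (0)·(20) = 50
  c_2 = (-2)·(63) + (0)·(-20) + (0)·(89) + (0)·(-42) + (2)·(245) + (-1)·(314) + (1)·(20) = 70
  c_3 = (1)·(63) + (0)·(-20) + (0)·(89) + (0)·(-42) + (0)·(245) + (0)·(314) + (0)·(20) = 63
  c_4 = (0)·(63) + (0)·(-20) + (0)·(89) + (0)·(-42) + (-1)·(245) + (1)·(314) + (0)·(20) = 69
  c_5 = (0)·(63) + (1)·(-20) + (1)·(89) + (0)·(-42) + (0)·(245) + (0)·(314) + (0)·(20) = 69
  c_6 = (0)·(63) + (-1)·(-20) + (0)·(89) + (0)·(-42) + (0)·(245) + (0)·(314) + (0)·(20) = 20
  c_7 = (0)·(63) + (0)·(-20) + (0)·(89) + (-1)·(-42) + (0)·(245) + (0)·(314) + (0)·(20) = 42
p = 5; digits c_i = Σ_j d_{ij}·5^j, 0 ≤ d_{ij} < 5:
  c_1 = 50 = 0·5^0 + 0·5^1 + 2·5^2
  c_2 = 70 = 0·5^0 + 4·5^1 + 2·5^2
  c_3 = 63 = 3·5^0 + 2·5^1 + 2·5^2
  c_4 = 69 = 4·5^0 + 3·5^1 + 2·5^2
  c_5 = 69 = 4·5^0 + 3·5^1 + 2·5^2
  c_6 = 20 = 0·5^0 + 4·5^1
  c_7 = 42 = 2·5^0 + 3·5^1 + 1·5^2
λ_0 = (0, 0, 3, 4, 4, 0, 2)
λ_1 = (0, 4, 2, 3, 3, 4, 3)
λ_2 = (2, 2, 2, 2, 2, 0, 1)

((0, 0, 3, 4, 4, 0, 2), (0, 4, 2, 3, 3, 4, 3), (2, 2, 2, 2, 2, 0, 1))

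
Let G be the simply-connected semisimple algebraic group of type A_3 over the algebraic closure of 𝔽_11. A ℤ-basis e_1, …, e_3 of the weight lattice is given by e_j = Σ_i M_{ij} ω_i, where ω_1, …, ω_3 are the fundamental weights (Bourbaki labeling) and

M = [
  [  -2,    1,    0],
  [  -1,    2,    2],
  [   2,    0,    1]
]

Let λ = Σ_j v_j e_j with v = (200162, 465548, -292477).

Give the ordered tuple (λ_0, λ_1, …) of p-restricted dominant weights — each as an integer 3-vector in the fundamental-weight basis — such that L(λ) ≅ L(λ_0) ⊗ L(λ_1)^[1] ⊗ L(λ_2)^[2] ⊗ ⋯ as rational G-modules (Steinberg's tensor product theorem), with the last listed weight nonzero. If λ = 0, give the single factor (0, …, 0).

((5, 10, 3), (0, 4, 3), (0, 7, 0), (5, 10, 4), (4, 9, 7))

Change of basis e → ω: c = M·v where v = (200162, 465548, -292477):
  c_1 = (-2)·(200162) + (1)·(465548) + (0)·(-292477) = 65224
  c_2 = (-1)·(200162) + (2)·(465548) + (2)·(-292477) = 145980
  c_3 = (2)·(200162) + (0)·(465548) + (1)·(-292477) = 107847
Writing each c_i in base p = 11:
  c_1 = 65224 = 5·11^0 + 0·11^1 + 0·11^2 + 5·11^3 + 4·11^4
  c_2 = 145980 = 10·11^0 + 4·11^1 + 7·11^2 + 10·11^3 + 9·11^4
  c_3 = 107847 = 3·11^0 + 3·11^1 + 0·11^2 + 4·11^3 + 7·11^4
λ_0 = (5, 10, 3)
λ_1 = (0, 4, 3)
λ_2 = (0, 7, 0)
λ_3 = (5, 10, 4)
λ_4 = (4, 9, 7)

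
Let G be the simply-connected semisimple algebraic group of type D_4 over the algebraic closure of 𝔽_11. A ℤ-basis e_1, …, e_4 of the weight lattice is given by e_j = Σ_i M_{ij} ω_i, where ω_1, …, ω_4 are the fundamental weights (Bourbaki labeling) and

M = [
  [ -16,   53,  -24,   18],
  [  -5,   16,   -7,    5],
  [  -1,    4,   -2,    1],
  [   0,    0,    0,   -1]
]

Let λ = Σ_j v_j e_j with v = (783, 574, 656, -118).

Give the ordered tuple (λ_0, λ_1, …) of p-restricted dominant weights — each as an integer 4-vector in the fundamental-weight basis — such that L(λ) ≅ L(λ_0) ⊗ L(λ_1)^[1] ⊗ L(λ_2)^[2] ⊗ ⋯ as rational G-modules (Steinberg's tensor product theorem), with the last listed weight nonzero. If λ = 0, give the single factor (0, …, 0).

((4, 10, 6, 8), (2, 7, 7, 10))

ω-coordinates c = M·v, v = (783, 574, 656, -118):
  c_1 = (-16)·(783) + (53)·(574) + (-24)·(656) + (18)·(-118) = 26
  c_2 = (-5)·(783) + (16)·(574) + (-7)·(656) + (5)·(-118) = 87
  c_3 = (-1)·(783) + (4)·(574) + (-2)·(656) + (1)·(-118) = 83
  c_4 = (0)·(783) + (0)·(574) + (0)·(656) + (-1)·(-118) = 118
Writing each c_i in base p = 11:
  c_1 = 26 = 4·11^0 + 2·11^1
  c_2 = 87 = 10·11^0 + 7·11^1
  c_3 = 83 = 6·11^0 + 7·11^1
  c_4 = 118 = 8·11^0 + 10·11^1
Factor λ_0 = (4, 10, 6, 8)
Factor λ_1 = (2, 7, 7, 10)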